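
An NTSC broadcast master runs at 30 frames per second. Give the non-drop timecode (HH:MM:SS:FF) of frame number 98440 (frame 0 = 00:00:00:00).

00:54:41:10

98440 ÷ 30 = 3281 full seconds, remainder 10 frames.
3281 s = 0 h 54 min 41 s.
Timecode: 00:54:41:10.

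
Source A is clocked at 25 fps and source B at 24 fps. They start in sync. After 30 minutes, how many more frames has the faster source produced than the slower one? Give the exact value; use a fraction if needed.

1800 frames

30 min = 1800 s.
A emits 25 × 1800 = 45000 frames; B emits 24 × 1800 = 43200.
Difference = 1800 frames; B is behind A.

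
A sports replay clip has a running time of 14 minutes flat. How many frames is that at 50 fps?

14 min = 840 s.
Frames = 840 × 50 = 42000.

42000 frames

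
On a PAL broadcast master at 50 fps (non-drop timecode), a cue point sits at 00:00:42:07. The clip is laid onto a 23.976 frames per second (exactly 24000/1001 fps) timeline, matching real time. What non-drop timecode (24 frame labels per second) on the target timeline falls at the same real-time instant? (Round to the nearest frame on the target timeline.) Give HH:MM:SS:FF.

00:00:42:02

Source frame index: (0×3600 + 0×60 + 42) × 50 + 7 = 2107.
Real time: 2107 / (50) = 2107/50 s.
Target frame: (2107/50) × (24000/1001) = 144480/143 ≈ 1010.350 → 1010.
At 24 labels/s: frame 1010 → 00:00:42:02.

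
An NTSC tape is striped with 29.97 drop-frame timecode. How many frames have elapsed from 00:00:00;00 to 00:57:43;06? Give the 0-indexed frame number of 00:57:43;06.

Complete 10-minute blocks: 5, each 17982 frames → 89910.
Remaining 7 whole minutes in the current block: 1800 + 6 × 1798 = 12588 frames.
Within the current minute: 43 × 30 + 6 − 2 = 1294 (labels ;00/;01 skipped at this minute). Total = 89910 + 12588 + 1294 = 103792.

103792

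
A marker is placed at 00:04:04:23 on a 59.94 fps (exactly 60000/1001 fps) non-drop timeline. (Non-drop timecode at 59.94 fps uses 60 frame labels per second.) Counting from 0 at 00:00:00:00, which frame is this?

14663

Total seconds to the label: (0 × 3600 + 4 × 60 + 4) = 244.
Frame index = 244 × 60 + 23 = 14663.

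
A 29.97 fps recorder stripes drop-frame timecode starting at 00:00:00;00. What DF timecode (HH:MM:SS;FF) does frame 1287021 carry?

Ten DF minutes hold 17982 frames, so frame 1287021 lies in block 71 (frames 1276722–1294703) with 10299 frames into that block.
The block's first minute is 1800 frames and the rest 1798 each; 10299 frames reaches minute 5, so 71 × 18 + 5 × 2 = 1288 labels have been skipped so far.
Adding those back, label number 1287021 + 1288 = 1288309 at 30 labels/s is 42943 s + 19 f = 11 h 55 min 43 s frame 19, i.e. 11:55:43;19.

11:55:43;19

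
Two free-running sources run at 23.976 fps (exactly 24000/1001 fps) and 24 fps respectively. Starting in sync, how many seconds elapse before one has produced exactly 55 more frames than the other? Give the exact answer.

55055/24 seconds

The gap grows by |24 − 24000/1001| = 24/1001 frames per second.
Time for a 55-frame gap: 55 ÷ (24/1001) = 55055/24 s.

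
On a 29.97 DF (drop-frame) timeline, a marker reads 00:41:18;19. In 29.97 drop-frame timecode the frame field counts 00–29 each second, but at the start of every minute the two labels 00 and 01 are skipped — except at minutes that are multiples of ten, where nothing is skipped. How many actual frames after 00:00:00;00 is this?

74285

As if non-drop at 30 labels/s: (0 × 3600 + 41 × 60 + 18) × 30 + 19 = 74359.
Minute boundaries passed: 41; those not divisible by 10: 41 − 4 = 37; dropped labels = 2 × 37 = 74.
Actual frame index = 74359 − 74 = 74285.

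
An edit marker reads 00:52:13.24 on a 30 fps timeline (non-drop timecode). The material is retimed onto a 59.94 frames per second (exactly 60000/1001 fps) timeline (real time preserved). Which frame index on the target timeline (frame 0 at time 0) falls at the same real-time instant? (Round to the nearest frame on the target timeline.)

frame 187840

Source frame index: (0×3600 + 52×60 + 13) × 30 + 24 = 94014.
Real time: 94014 / (30) = 15669/5 s.
Target frame: (15669/5) × (60000/1001) = 188028000/1001 ≈ 187840.160 → 187840.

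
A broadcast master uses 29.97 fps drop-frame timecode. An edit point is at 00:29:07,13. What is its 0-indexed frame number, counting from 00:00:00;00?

52369

As if non-drop at 30 labels/s: (0 × 3600 + 29 × 60 + 7) × 30 + 13 = 52423.
Minute boundaries passed: 29; those not divisible by 10: 29 − 2 = 27; dropped labels = 2 × 27 = 54.
Actual frame index = 52423 − 54 = 52369.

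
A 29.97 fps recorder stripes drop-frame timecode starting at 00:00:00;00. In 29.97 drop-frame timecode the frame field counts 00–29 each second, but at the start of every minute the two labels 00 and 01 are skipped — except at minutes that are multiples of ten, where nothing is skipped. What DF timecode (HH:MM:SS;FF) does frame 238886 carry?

Each 10-minute DF block holds 10 × 60 × 30 − 9 × 2 = 17982 frames. 238886 ÷ 17982 → 13 full blocks, remainder 5120.
Within the partial block the first minute is 1800 frames and each further minute 1798, so 2 further minute boundaries passed. Total skipped labels = 18 × 13 + 2 × 2 = 238.
Non-drop label index = 238886 + 238 = 239124; at 30 labels/s that is 02:12:50:24, i.e. DF 02:12:50;24.

02:12:50;24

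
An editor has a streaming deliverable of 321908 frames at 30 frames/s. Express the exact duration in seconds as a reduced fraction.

Running time = 321908 ÷ (30) = 321908 × 1/30 = 160954/15 s.

160954/15 seconds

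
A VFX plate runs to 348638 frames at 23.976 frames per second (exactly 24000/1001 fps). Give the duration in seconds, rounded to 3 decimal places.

14541.110 seconds

Running time = 348638 × 1001/24000 = 174493319/12000 s ≈ 14541.110 s.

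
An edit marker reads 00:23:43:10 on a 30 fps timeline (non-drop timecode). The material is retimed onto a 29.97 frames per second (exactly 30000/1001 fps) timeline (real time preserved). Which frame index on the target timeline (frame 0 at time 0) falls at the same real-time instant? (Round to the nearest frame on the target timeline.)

frame 42657

Source frame index: (0×3600 + 23×60 + 43) × 30 + 10 = 42700.
Real time: 42700 / (30) = 4270/3 s.
Target frame: (4270/3) × (30000/1001) = 6100000/143 ≈ 42657.343 → 42657.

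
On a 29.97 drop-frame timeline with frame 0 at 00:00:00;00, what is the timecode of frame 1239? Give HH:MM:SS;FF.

00:00:41;09

Each 10-minute DF block holds 10 × 60 × 30 − 9 × 2 = 17982 frames. 1239 ÷ 17982 → 0 full blocks, remainder 1239.
Within the partial block the first minute is 1800 frames and each further minute 1798, so 0 further minute boundaries passed. Total skipped labels = 18 × 0 + 2 × 0 = 0.
Non-drop label index = 1239 + 0 = 1239; at 30 labels/s that is 00:00:41:09, i.e. DF 00:00:41;09.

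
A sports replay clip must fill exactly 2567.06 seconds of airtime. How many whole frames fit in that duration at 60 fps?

Frames = 2567.06 × 60 = 770118/5 ≈ 154023.6000.
Complete frames: 154023.

154023 frames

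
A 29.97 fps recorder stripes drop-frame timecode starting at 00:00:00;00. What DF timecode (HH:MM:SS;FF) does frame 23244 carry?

00:12:55;16

Ten DF minutes hold 17982 frames, so frame 23244 lies in block 1 (frames 17982–35963) with 5262 frames into that block.
The block's first minute is 1800 frames and the rest 1798 each; 5262 frames reaches minute 2, so 1 × 18 + 2 × 2 = 22 labels have been skipped so far.
Adding those back, label number 23244 + 22 = 23266 at 30 labels/s is 775 s + 16 f = 0 h 12 min 55 s frame 16, i.e. 00:12:55;16.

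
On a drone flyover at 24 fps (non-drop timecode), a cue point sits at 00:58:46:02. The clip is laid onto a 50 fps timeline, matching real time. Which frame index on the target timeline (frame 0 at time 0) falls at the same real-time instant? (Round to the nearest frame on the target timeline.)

Source frame index: (0×3600 + 58×60 + 46) × 24 + 2 = 84626.
Real time: 84626 / (24) = 42313/12 s.
Target frame: (42313/12) × (50) = 1057825/6 ≈ 176304.167 → 176304.

frame 176304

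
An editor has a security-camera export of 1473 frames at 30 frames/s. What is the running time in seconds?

49.1 seconds

Running time = 1473 / (30) = 49.1 s.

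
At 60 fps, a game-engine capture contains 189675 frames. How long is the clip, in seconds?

3161.25 seconds

Running time = 189675 / (60) = 3161.25 s.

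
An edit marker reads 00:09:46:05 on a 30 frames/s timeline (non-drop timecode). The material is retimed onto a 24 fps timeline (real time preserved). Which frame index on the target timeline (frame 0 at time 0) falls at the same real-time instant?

frame 14068

Source frame index: (0×3600 + 9×60 + 46) × 30 + 5 = 17585.
Real time: 17585 / (30) = 3517/6 s.
Target frame: (3517/6) × (24) = 14068.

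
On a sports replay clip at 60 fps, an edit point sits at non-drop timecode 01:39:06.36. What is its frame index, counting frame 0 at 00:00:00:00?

Total seconds to the label: (1 × 3600 + 39 × 60 + 6) = 5946.
Frame index = 5946 × 60 + 36 = 356796.

frame 356796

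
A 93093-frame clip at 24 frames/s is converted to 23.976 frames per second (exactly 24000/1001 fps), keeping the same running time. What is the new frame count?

Target frames = source frames × (target rate / source rate) = 93093 × (24000/1001)/(24) = 93093 × 1000/1001 = 93000.

93000 frames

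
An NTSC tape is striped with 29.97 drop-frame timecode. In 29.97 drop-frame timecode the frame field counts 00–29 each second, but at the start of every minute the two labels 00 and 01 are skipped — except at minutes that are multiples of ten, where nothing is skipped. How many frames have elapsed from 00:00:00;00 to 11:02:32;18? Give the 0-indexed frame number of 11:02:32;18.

Complete 10-minute blocks: 66, each 17982 frames → 1186812.
Remaining 2 whole minutes in the current block: 1800 + 1 × 1798 = 3598 frames.
Within the current minute: 32 × 30 + 18 − 2 = 976 (labels ;00/;01 skipped at this minute). Total = 1186812 + 3598 + 976 = 1191386.

1191386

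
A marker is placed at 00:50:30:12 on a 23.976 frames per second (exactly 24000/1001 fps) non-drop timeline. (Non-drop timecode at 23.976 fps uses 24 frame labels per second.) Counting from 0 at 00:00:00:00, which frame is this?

Total seconds to the label: (0 × 3600 + 50 × 60 + 30) = 3030.
Frame index = 3030 × 24 + 12 = 72732.

72732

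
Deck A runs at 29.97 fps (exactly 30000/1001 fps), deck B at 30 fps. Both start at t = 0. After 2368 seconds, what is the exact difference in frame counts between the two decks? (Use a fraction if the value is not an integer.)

71040/1001 frames

A emits 30000/1001 × 2368 = 71040000/1001 frames; B emits 30 × 2368 = 71040.
Difference = 71040/1001 frames (≈ 70.9690); B is ahead of A.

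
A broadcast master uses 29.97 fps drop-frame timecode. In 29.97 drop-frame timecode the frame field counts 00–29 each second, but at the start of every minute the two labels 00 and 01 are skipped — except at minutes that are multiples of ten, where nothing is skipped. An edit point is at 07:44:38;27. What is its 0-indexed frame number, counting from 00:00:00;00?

835531

Complete 10-minute blocks: 46, each 17982 frames → 827172.
Remaining 4 whole minutes in the current block: 1800 + 3 × 1798 = 7194 frames.
Within the current minute: 38 × 30 + 27 − 2 = 1165 (labels ;00/;01 skipped at this minute). Total = 827172 + 7194 + 1165 = 835531.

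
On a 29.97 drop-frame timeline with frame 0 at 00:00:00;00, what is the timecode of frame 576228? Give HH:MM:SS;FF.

05:20:26;24

Ten DF minutes hold 17982 frames, so frame 576228 lies in block 32 (frames 575424–593405) with 804 frames into that block.
The block's first minute is 1800 frames and the rest 1798 each; 804 frames reaches minute 0, so 32 × 18 + 0 × 2 = 576 labels have been skipped so far.
Adding those back, label number 576228 + 576 = 576804 at 30 labels/s is 19226 s + 24 f = 5 h 20 min 26 s frame 24, i.e. 05:20:26;24.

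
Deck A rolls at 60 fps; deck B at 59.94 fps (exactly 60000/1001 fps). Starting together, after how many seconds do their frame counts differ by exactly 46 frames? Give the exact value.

23023/30 seconds

The gap grows by |60000/1001 − 60| = 60/1001 frames per second.
Time for a 46-frame gap: 46 ÷ (60/1001) = 23023/30 s.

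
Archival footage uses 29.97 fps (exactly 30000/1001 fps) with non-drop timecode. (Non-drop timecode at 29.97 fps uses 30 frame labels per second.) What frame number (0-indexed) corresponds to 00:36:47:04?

frame 66214

Total seconds to the label: (0 × 3600 + 36 × 60 + 47) = 2207.
Frame index = 2207 × 30 + 4 = 66214.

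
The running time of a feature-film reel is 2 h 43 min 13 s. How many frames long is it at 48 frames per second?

470064 frames

2 h 43 min 13 s = 9793 s.
Frames = 9793 × 48 = 470064.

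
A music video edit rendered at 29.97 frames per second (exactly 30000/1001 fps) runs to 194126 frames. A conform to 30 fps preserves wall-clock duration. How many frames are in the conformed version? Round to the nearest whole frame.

194320 frames

Frames at target rate = 194126 × (30) / (30000/1001) = 97160063/500 ≈ 194320.126.
Nearest whole frame: 194320.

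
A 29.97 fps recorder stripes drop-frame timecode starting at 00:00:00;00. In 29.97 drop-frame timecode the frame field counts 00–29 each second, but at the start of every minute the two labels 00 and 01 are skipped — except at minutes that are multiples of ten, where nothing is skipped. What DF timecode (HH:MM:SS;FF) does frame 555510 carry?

Ten DF minutes hold 17982 frames, so frame 555510 lies in block 30 (frames 539460–557441) with 16050 frames into that block.
The block's first minute is 1800 frames and the rest 1798 each; 16050 frames reaches minute 8, so 30 × 18 + 8 × 2 = 556 labels have been skipped so far.
Adding those back, label number 555510 + 556 = 556066 at 30 labels/s is 18535 s + 16 f = 5 h 8 min 55 s frame 16, i.e. 05:08:55;16.

05:08:55;16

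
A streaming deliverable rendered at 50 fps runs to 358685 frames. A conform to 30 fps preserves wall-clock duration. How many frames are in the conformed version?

Target frames = source frames × (target rate / source rate) = 358685 × (30)/(50) = 358685 × 3/5 = 215211.

215211 frames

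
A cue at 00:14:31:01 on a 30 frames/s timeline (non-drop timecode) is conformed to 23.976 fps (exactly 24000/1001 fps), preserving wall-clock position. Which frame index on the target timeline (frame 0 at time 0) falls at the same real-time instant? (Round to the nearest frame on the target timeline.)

Source frame index: (0×3600 + 14×60 + 31) × 30 + 1 = 26131.
Real time: 26131 / (30) = 26131/30 s.
Target frame: (26131/30) × (24000/1001) = 2986400/143 ≈ 20883.916 → 20884.

frame 20884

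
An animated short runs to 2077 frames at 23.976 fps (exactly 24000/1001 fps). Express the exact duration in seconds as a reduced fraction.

2079077/24000 seconds

Running time = 2077 ÷ (24000/1001) = 2077 × 1001/24000 = 2079077/24000 s.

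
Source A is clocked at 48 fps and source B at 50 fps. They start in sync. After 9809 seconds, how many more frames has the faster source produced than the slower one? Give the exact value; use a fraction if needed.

19618 frames

A emits 48 × 9809 = 470832 frames; B emits 50 × 9809 = 490450.
Difference = 19618 frames; B is ahead of A.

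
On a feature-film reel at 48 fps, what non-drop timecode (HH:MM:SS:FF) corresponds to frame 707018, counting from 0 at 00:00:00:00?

04:05:29:26

707018 ÷ 48 = 14729 full seconds, remainder 26 frames.
14729 s = 4 h 5 min 29 s.
Timecode: 04:05:29:26.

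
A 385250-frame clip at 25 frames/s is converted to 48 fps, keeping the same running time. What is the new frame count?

739680 frames

Target frames = source frames × (target rate / source rate) = 385250 × (48)/(25) = 385250 × 48/25 = 739680.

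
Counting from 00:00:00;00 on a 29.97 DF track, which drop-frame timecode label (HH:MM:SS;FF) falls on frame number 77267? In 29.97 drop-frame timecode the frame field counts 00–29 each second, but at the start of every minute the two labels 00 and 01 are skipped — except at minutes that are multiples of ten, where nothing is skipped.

Each 10-minute DF block holds 10 × 60 × 30 − 9 × 2 = 17982 frames. 77267 ÷ 17982 → 4 full blocks, remainder 5339.
Within the partial block the first minute is 1800 frames and each further minute 1798, so 2 further minute boundaries passed. Total skipped labels = 18 × 4 + 2 × 2 = 76.
Non-drop label index = 77267 + 76 = 77343; at 30 labels/s that is 00:42:58:03, i.e. DF 00:42:58;03.

00:42:58;03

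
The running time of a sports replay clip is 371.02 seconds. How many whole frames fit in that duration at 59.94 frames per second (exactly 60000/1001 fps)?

Frames = 371.02 × 60000/1001 = 1712400/77 ≈ 22238.9610.
Complete frames: 22238.

22238 frames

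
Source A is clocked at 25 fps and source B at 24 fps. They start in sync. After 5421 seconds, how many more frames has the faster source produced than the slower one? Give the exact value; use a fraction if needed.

5421 frames

A emits 25 × 5421 = 135525 frames; B emits 24 × 5421 = 130104.
Difference = 5421 frames; B is behind A.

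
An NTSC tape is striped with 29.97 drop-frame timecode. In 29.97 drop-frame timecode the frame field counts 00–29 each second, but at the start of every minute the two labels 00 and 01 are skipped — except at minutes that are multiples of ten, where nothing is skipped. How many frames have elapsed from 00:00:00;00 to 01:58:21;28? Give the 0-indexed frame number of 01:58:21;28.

212844

Complete 10-minute blocks: 11, each 17982 frames → 197802.
Remaining 8 whole minutes in the current block: 1800 + 7 × 1798 = 14386 frames.
Within the current minute: 21 × 30 + 28 − 2 = 656 (labels ;00/;01 skipped at this minute). Total = 197802 + 14386 + 656 = 212844.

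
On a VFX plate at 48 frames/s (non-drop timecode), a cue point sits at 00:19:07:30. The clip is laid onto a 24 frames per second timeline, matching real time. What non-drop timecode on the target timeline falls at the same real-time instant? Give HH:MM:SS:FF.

00:19:07:15

Source frame index: (0×3600 + 19×60 + 7) × 48 + 30 = 55086.
Real time: 55086 / (48) = 9181/8 s.
Target frame: (9181/8) × (24) = 27543.
At 24 labels/s: frame 27543 → 00:19:07:15.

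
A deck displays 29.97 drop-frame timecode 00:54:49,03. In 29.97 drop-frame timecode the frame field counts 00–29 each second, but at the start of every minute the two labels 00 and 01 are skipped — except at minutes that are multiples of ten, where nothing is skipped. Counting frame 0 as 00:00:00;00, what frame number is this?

98575

Complete 10-minute blocks: 5, each 17982 frames → 89910.
Remaining 4 whole minutes in the current block: 1800 + 3 × 1798 = 7194 frames.
Within the current minute: 49 × 30 + 3 − 2 = 1471 (labels ;00/;01 skipped at this minute). Total = 89910 + 7194 + 1471 = 98575.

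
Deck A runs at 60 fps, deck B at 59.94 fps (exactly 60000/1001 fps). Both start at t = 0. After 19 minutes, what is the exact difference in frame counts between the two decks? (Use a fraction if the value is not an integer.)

68400/1001 frames

19 min = 1140 s.
A emits 60 × 1140 = 68400 frames; B emits 60000/1001 × 1140 = 68400000/1001.
Difference = 68400/1001 frames (≈ 68.3317); B is behind A.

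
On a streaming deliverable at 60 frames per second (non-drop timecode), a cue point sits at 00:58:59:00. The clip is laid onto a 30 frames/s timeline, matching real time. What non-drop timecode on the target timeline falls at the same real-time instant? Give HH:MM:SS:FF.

00:58:59:00

Source frame index: (0×3600 + 58×60 + 59) × 60 + 0 = 212340.
Real time: 212340 / (60) = 3539 s.
Target frame: (3539) × (30) = 106170.
At 30 labels/s: frame 106170 → 00:58:59:00.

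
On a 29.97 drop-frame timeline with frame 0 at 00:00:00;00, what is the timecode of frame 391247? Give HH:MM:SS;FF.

Ten DF minutes hold 17982 frames, so frame 391247 lies in block 21 (frames 377622–395603) with 13625 frames into that block.
The block's first minute is 1800 frames and the rest 1798 each; 13625 frames reaches minute 7, so 21 × 18 + 7 × 2 = 392 labels have been skipped so far.
Adding those back, label number 391247 + 392 = 391639 at 30 labels/s is 13054 s + 19 f = 3 h 37 min 34 s frame 19, i.e. 03:37:34;19.

03:37:34;19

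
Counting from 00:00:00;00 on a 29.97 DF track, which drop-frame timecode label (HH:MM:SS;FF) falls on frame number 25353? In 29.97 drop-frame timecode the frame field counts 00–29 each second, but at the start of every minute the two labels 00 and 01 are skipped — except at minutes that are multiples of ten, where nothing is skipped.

Ten DF minutes hold 17982 frames, so frame 25353 lies in block 1 (frames 17982–35963) with 7371 frames into that block.
The block's first minute is 1800 frames and the rest 1798 each; 7371 frames reaches minute 4, so 1 × 18 + 4 × 2 = 26 labels have been skipped so far.
Adding those back, label number 25353 + 26 = 25379 at 30 labels/s is 845 s + 29 f = 0 h 14 min 5 s frame 29, i.e. 00:14:05;29.

00:14:05;29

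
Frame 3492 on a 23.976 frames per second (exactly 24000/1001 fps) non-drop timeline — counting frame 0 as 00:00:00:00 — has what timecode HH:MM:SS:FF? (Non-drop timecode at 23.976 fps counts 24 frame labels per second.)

3492 ÷ 24 = 145 full seconds, remainder 12 frames.
145 s = 0 h 2 min 25 s.
Timecode: 00:02:25:12.

00:02:25:12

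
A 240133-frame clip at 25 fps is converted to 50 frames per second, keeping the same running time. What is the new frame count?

480266 frames

Frames at target rate = 240133 × (50) / (25) = 480266.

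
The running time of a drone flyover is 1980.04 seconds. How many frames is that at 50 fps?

99002 frames

Frames = 1980.04 × 50 = 99002.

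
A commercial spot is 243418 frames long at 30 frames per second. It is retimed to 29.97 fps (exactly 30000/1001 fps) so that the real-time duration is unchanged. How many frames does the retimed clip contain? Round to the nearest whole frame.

243175 frames

Frames at target rate = 243418 × (30000/1001) / (30) = 34774000/143 ≈ 243174.825.
Nearest whole frame: 243175.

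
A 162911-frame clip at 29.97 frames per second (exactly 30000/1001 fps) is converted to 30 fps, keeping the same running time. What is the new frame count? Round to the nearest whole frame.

Frames at target rate = 162911 × (30) / (30000/1001) = 163073911/1000 ≈ 163073.911.
Nearest whole frame: 163074.

163074 frames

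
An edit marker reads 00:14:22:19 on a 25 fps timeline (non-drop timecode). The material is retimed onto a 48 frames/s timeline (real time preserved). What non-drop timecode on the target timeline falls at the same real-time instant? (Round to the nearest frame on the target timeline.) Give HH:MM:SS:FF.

00:14:22:36

Source frame index: (0×3600 + 14×60 + 22) × 25 + 19 = 21569.
Real time: 21569 / (25) = 21569/25 s.
Target frame: (21569/25) × (48) = 1035312/25 ≈ 41412.480 → 41412.
At 48 labels/s: frame 41412 → 00:14:22:36.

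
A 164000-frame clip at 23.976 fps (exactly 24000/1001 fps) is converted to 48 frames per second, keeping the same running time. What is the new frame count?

328328 frames

Target frames = source frames × (target rate / source rate) = 164000 × (48)/(24000/1001) = 164000 × 1001/500 = 328328.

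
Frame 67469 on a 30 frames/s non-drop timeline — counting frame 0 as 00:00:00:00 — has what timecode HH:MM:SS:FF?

67469 ÷ 30 = 2248 full seconds, remainder 29 frames.
2248 s = 0 h 37 min 28 s.
Timecode: 00:37:28:29.

00:37:28:29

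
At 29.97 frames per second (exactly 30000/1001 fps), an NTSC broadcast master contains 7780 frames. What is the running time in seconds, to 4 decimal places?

Running time = 7780 × 1001/30000 = 389389/1500 s ≈ 259.5927 s.

259.5927 seconds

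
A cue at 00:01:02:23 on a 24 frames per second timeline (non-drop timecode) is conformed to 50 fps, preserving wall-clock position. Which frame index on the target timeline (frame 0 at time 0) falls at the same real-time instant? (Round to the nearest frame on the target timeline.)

frame 3148

Source frame index: (0×3600 + 1×60 + 2) × 24 + 23 = 1511.
Real time: 1511 / (24) = 1511/24 s.
Target frame: (1511/24) × (50) = 37775/12 ≈ 3147.917 → 3148.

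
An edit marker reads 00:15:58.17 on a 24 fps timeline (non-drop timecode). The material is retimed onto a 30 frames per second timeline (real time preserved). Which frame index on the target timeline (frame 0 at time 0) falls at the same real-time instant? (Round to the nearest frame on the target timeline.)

Source frame index: (0×3600 + 15×60 + 58) × 24 + 17 = 23009.
Real time: 23009 / (24) = 23009/24 s.
Target frame: (23009/24) × (30) = 115045/4 ≈ 28761.250 → 28761.

frame 28761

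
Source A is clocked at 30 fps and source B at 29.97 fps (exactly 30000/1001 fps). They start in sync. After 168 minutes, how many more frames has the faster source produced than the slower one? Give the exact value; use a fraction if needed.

168 min = 10080 s.
A emits 30 × 10080 = 302400 frames; B emits 30000/1001 × 10080 = 43200000/143.
Difference = 43200/143 frames (≈ 302.0979); B is behind A.

43200/143 frames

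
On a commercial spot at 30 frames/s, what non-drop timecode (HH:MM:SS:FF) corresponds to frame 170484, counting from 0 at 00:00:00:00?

170484 ÷ 30 = 5682 full seconds, remainder 24 frames.
5682 s = 1 h 34 min 42 s.
Timecode: 01:34:42:24.

01:34:42:24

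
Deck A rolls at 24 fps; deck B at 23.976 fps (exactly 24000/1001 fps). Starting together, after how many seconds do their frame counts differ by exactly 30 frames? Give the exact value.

The gap grows by |24000/1001 − 24| = 24/1001 frames per second.
Time for a 30-frame gap: 30 ÷ (24/1001) = 1251.25 s.

1251.25 seconds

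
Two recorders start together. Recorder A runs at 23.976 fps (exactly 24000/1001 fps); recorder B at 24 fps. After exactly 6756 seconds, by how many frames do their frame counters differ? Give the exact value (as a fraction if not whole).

A emits 24000/1001 × 6756 = 162144000/1001 frames; B emits 24 × 6756 = 162144.
Difference = 162144/1001 frames (≈ 161.9820); B is ahead of A.

162144/1001 frames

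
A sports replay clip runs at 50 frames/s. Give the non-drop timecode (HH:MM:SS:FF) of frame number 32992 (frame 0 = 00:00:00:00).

32992 ÷ 50 = 659 full seconds, remainder 42 frames.
659 s = 0 h 10 min 59 s.
Timecode: 00:10:59:42.

00:10:59:42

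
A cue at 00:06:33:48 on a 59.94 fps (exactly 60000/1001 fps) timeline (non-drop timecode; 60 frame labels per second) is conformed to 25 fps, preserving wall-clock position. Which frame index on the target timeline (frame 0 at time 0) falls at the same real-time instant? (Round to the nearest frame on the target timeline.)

Source frame index: (0×3600 + 6×60 + 33) × 60 + 48 = 23628.
Real time: 23628 / (60000/1001) = 1970969/5000 s.
Target frame: (1970969/5000) × (25) = 1970969/200 ≈ 9854.845 → 9855.

frame 9855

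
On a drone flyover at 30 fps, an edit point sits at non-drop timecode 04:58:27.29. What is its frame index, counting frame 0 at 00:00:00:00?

537239

Total seconds to the label: (4 × 3600 + 58 × 60 + 27) = 17907.
Frame index = 17907 × 30 + 29 = 537239.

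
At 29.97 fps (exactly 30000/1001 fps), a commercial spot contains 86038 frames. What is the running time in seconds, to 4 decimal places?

Running time = 86038 × 1001/30000 = 43062019/15000 s ≈ 2870.8013 s.

2870.8013 seconds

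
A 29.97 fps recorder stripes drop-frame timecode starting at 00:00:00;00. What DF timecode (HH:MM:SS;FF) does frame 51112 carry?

00:28:25;14

Ten DF minutes hold 17982 frames, so frame 51112 lies in block 2 (frames 35964–53945) with 15148 frames into that block.
The block's first minute is 1800 frames and the rest 1798 each; 15148 frames reaches minute 8, so 2 × 18 + 8 × 2 = 52 labels have been skipped so far.
Adding those back, label number 51112 + 52 = 51164 at 30 labels/s is 1705 s + 14 f = 0 h 28 min 25 s frame 14, i.e. 00:28:25;14.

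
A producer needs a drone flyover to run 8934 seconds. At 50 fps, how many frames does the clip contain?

Frames = 8934 × 50 = 446700.

446700 frames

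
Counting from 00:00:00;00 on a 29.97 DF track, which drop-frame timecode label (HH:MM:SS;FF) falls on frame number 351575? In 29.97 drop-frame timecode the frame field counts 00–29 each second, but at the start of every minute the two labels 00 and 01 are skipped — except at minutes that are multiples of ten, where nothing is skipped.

Ten DF minutes hold 17982 frames, so frame 351575 lies in block 19 (frames 341658–359639) with 9917 frames into that block.
The block's first minute is 1800 frames and the rest 1798 each; 9917 frames reaches minute 5, so 19 × 18 + 5 × 2 = 352 labels have been skipped so far.
Adding those back, label number 351575 + 352 = 351927 at 30 labels/s is 11730 s + 27 f = 3 h 15 min 30 s frame 27, i.e. 03:15:30;27.

03:15:30;27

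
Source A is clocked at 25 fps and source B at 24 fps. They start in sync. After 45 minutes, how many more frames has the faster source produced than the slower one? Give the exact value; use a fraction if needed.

45 min = 2700 s.
A emits 25 × 2700 = 67500 frames; B emits 24 × 2700 = 64800.
Difference = 2700 frames; B is behind A.

2700 frames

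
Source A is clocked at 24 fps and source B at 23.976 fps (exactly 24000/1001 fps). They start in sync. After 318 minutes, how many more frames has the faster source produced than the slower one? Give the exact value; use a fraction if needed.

457920/1001 frames

318 min = 19080 s.
A emits 24 × 19080 = 457920 frames; B emits 24000/1001 × 19080 = 457920000/1001.
Difference = 457920/1001 frames (≈ 457.4625); B is behind A.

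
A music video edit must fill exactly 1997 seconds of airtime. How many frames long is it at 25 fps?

49925 frames

Frames = 1997 × 25 = 49925.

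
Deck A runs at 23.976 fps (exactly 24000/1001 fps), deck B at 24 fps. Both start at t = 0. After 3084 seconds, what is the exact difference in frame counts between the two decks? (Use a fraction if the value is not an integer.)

A emits 24000/1001 × 3084 = 74016000/1001 frames; B emits 24 × 3084 = 74016.
Difference = 74016/1001 frames (≈ 73.9421); B is ahead of A.

74016/1001 frames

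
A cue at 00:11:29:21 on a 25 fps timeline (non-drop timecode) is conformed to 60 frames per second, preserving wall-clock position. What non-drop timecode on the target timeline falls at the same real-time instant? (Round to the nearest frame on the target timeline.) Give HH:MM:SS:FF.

00:11:29:50

Source frame index: (0×3600 + 11×60 + 29) × 25 + 21 = 17246.
Real time: 17246 / (25) = 17246/25 s.
Target frame: (17246/25) × (60) = 206952/5 ≈ 41390.400 → 41390.
At 60 labels/s: frame 41390 → 00:11:29:50.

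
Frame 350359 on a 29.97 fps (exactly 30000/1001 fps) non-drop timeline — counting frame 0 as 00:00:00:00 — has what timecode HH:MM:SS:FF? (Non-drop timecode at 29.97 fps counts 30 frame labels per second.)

03:14:38:19

350359 ÷ 30 = 11678 full seconds, remainder 19 frames.
11678 s = 3 h 14 min 38 s.
Timecode: 03:14:38:19.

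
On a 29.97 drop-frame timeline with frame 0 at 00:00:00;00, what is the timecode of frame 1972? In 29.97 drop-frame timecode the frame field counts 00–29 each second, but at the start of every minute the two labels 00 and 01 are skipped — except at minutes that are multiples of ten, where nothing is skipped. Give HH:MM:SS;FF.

Ten DF minutes hold 17982 frames, so frame 1972 lies in block 0 (frames 0–17981) with 1972 frames into that block.
The block's first minute is 1800 frames and the rest 1798 each; 1972 frames reaches minute 1, so 0 × 18 + 1 × 2 = 2 labels have been skipped so far.
Adding those back, label number 1972 + 2 = 1974 at 30 labels/s is 65 s + 24 f = 0 h 1 min 5 s frame 24, i.e. 00:01:05;24.

00:01:05;24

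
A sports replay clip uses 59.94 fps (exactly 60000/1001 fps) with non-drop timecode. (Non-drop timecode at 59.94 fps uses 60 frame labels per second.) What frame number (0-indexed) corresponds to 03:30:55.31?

759331

Total seconds to the label: (3 × 3600 + 30 × 60 + 55) = 12655.
Frame index = 12655 × 60 + 31 = 759331.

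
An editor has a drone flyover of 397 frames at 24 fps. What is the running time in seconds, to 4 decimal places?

16.5417 seconds

Running time = 397 × 1/24 = 397/24 s ≈ 16.5417 s.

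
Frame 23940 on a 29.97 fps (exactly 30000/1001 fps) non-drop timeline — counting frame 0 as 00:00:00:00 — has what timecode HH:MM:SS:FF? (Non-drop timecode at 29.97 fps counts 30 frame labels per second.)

00:13:18:00

23940 ÷ 30 = 798 full seconds, remainder 0 frames.
798 s = 0 h 13 min 18 s.
Timecode: 00:13:18:00.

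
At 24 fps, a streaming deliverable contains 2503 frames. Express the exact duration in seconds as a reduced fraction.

Running time = 2503 ÷ (24) = 2503 × 1/24 = 2503/24 s.

2503/24 seconds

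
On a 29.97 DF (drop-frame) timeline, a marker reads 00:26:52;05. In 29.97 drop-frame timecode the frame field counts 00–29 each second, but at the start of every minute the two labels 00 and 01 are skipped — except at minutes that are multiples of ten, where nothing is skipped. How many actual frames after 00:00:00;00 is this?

As if non-drop at 30 labels/s: (0 × 3600 + 26 × 60 + 52) × 30 + 5 = 48365.
Minute boundaries passed: 26; those not divisible by 10: 26 − 2 = 24; dropped labels = 2 × 24 = 48.
Actual frame index = 48365 − 48 = 48317.

48317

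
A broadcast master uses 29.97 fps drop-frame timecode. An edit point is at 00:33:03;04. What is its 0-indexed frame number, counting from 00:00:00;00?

As if non-drop at 30 labels/s: (0 × 3600 + 33 × 60 + 3) × 30 + 4 = 59494.
Minute boundaries passed: 33; those not divisible by 10: 33 − 3 = 30; dropped labels = 2 × 30 = 60.
Actual frame index = 59494 − 60 = 59434.

59434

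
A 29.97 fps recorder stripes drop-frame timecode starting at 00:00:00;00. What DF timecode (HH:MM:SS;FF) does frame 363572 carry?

03:22:11;06

Each 10-minute DF block holds 10 × 60 × 30 − 9 × 2 = 17982 frames. 363572 ÷ 17982 → 20 full blocks, remainder 3932.
Within the partial block the first minute is 1800 frames and each further minute 1798, so 2 further minute boundaries passed. Total skipped labels = 18 × 20 + 2 × 2 = 364.
Non-drop label index = 363572 + 364 = 363936; at 30 labels/s that is 03:22:11:06, i.e. DF 03:22:11;06.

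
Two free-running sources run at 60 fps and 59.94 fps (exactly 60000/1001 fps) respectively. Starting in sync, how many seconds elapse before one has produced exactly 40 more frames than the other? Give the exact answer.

2002/3 seconds

The gap grows by |60000/1001 − 60| = 60/1001 frames per second.
Time for a 40-frame gap: 40 ÷ (60/1001) = 2002/3 s.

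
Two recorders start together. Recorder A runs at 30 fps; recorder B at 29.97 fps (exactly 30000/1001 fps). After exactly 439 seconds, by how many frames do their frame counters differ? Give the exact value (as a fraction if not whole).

A emits 30 × 439 = 13170 frames; B emits 30000/1001 × 439 = 13170000/1001.
Difference = 13170/1001 frames (≈ 13.1568); B is behind A.

13170/1001 frames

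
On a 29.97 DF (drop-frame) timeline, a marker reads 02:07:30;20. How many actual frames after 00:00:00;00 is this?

229290

Complete 10-minute blocks: 12, each 17982 frames → 215784.
Remaining 7 whole minutes in the current block: 1800 + 6 × 1798 = 12588 frames.
Within the current minute: 30 × 30 + 20 − 2 = 918 (labels ;00/;01 skipped at this minute). Total = 215784 + 12588 + 918 = 229290.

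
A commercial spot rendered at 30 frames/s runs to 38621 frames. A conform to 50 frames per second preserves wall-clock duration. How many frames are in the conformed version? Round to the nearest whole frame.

Frames at target rate = 38621 × (50) / (30) = 193105/3 ≈ 64368.333.
Nearest whole frame: 64368.

64368 frames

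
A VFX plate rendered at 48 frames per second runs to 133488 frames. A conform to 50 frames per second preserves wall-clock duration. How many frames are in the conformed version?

139050 frames

Target frames = source frames × (target rate / source rate) = 133488 × (50)/(48) = 133488 × 25/24 = 139050.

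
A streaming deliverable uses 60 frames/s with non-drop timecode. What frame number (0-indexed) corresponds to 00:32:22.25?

Total seconds to the label: (0 × 3600 + 32 × 60 + 22) = 1942.
Frame index = 1942 × 60 + 25 = 116545.

frame 116545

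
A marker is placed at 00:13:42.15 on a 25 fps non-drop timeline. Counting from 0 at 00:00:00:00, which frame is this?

Total seconds to the label: (0 × 3600 + 13 × 60 + 42) = 822.
Frame index = 822 × 25 + 15 = 20565.

frame 20565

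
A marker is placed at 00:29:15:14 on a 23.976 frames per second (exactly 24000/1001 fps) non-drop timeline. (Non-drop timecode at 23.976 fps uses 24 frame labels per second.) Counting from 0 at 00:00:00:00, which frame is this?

frame 42134

Total seconds to the label: (0 × 3600 + 29 × 60 + 15) = 1755.
Frame index = 1755 × 24 + 14 = 42134.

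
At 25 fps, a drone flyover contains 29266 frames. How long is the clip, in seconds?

Running time = 29266 / (25) = 1170.64 s.

1170.64 seconds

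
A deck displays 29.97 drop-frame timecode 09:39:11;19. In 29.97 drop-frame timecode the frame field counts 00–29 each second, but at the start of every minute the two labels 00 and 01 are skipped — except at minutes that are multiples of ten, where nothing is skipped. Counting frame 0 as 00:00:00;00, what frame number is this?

1041505

Complete 10-minute blocks: 57, each 17982 frames → 1024974.
Remaining 9 whole minutes in the current block: 1800 + 8 × 1798 = 16184 frames.
Within the current minute: 11 × 30 + 19 − 2 = 347 (labels ;00/;01 skipped at this minute). Total = 1024974 + 16184 + 347 = 1041505.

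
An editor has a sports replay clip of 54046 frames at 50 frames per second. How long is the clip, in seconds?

1080.92 seconds

Running time = 54046 / (50) = 1080.92 s.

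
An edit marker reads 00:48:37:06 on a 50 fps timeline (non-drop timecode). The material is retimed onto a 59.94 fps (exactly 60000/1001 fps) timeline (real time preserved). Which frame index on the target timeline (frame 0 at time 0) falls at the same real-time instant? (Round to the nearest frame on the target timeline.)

frame 174852

Source frame index: (0×3600 + 48×60 + 37) × 50 + 6 = 145856.
Real time: 145856 / (50) = 72928/25 s.
Target frame: (72928/25) × (60000/1001) = 175027200/1001 ≈ 174852.348 → 174852.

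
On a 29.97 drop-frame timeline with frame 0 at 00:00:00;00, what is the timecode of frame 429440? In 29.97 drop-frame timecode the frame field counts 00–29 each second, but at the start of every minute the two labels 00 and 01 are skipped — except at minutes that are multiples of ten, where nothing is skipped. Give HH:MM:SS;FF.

Ten DF minutes hold 17982 frames, so frame 429440 lies in block 23 (frames 413586–431567) with 15854 frames into that block.
The block's first minute is 1800 frames and the rest 1798 each; 15854 frames reaches minute 8, so 23 × 18 + 8 × 2 = 430 labels have been skipped so far.
Adding those back, label number 429440 + 430 = 429870 at 30 labels/s is 14329 s + 0 f = 3 h 58 min 49 s frame 0, i.e. 03:58:49;00.

03:58:49;00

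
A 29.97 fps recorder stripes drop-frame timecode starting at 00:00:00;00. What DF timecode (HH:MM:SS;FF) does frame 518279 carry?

04:48:13;09

Ten DF minutes hold 17982 frames, so frame 518279 lies in block 28 (frames 503496–521477) with 14783 frames into that block.
The block's first minute is 1800 frames and the rest 1798 each; 14783 frames reaches minute 8, so 28 × 18 + 8 × 2 = 520 labels have been skipped so far.
Adding those back, label number 518279 + 520 = 518799 at 30 labels/s is 17293 s + 9 f = 4 h 48 min 13 s frame 9, i.e. 04:48:13;09.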